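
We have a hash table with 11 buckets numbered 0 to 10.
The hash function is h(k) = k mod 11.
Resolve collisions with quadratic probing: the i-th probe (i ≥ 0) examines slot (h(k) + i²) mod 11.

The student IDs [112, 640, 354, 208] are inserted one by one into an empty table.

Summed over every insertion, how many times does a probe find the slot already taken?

3

112: h=2 → slot 2
640: h=2, probe 2,3 → slot 3
354: h=2, probe 2,3,6 → slot 6
208: h=10 → slot 10
Table: [_, _, 112, 640, _, _, 354, _, _, _, 208]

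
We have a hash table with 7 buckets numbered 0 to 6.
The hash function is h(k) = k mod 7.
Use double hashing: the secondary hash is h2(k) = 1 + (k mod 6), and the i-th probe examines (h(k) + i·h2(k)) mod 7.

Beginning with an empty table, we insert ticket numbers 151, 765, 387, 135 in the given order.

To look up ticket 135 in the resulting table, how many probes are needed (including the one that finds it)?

3

151 hashes to 4; slot 4 is free => place at 4.
765 hashes to 2; slot 2 is free => place at 2.
387 hashes to 2, h2=4; 2 taken => place at 6.
135 hashes to 2, h2=4; 2,6 taken => place at 3.
Table: [., ., 765, 135, 151, ., 387]
Lookup 135: h=2, h2=4, probe 2,6,3 → found at 3.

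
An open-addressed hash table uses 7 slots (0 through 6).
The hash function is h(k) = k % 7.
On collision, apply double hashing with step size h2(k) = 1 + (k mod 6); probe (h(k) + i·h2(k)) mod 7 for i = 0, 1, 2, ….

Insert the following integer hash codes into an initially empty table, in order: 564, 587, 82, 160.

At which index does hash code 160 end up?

564 hashes to 4; slot 4 is free => place at 4.
587 hashes to 6; slot 6 is free => place at 6.
82 hashes to 5; slot 5 is free => place at 5.
160 hashes to 6, h2=5; 6,4 taken => place at 2.
Table: [∅, ∅, 160, ∅, 564, 82, 587]

2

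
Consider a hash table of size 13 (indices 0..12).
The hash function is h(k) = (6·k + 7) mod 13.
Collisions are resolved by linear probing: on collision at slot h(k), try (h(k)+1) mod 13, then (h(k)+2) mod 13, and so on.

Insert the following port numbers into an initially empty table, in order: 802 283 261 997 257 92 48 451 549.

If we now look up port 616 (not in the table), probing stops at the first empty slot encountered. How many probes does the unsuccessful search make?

802: h=9 → slot 9
283: h=2 → slot 2
261: h=0 → slot 0
997: h=9, probe 9,10 → slot 10
257: h=2, probe 2,3 → slot 3
92: h=0, probe 0,1 → slot 1
48: h=9, probe 9,10,11 → slot 11
451: h=9, probe 9,10,11,12 → slot 12
549: h=12, probe 12,0,1,2,3,4 → slot 4
Table: [261, 92, 283, 257, 549, —, —, —, —, 802, 997, 48, 451]
Lookup 616: h=11, probe 11,12,0,1,2,3,4,5 → slot 5 empty, not found.

8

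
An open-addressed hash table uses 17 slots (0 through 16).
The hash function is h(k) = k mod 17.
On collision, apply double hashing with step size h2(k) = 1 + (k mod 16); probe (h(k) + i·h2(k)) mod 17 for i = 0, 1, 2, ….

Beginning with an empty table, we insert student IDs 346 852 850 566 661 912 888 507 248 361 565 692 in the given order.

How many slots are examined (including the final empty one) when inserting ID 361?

Insert 346: h=6, slot 6 empty -> index 6.
Insert 852: h=2, slot 2 empty -> index 2.
Insert 850: h=0, slot 0 empty -> index 0.
Insert 566: h=5, slot 5 empty -> index 5.
Insert 661: h=15, slot 15 empty -> index 15.
Insert 912: h=11, slot 11 empty -> index 11.
Insert 888: h=4, slot 4 empty -> index 4.
Insert 507: h=14, slot 14 empty -> index 14.
Insert 248: h=10, slot 10 empty -> index 10.
Insert 361: h=4, h2=10, slots 4,14 occupied -> index 7.
Insert 565: h=4, h2=6, slots 4,10 occupied -> index 16.
Insert 692: h=12, slot 12 empty -> index 12.
Table: [850, ∅, 852, ∅, 888, 566, 346, 361, ∅, ∅, 248, 912, 692, ∅, 507, 661, 565]

3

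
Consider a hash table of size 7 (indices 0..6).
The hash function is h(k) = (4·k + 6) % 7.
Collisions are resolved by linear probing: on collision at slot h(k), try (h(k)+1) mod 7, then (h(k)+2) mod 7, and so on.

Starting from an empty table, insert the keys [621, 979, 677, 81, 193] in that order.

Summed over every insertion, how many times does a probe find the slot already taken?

621 hashes to 5; slot 5 is free => place at 5.
979 hashes to 2; slot 2 is free => place at 2.
677 hashes to 5; 5 taken => place at 6.
81 hashes to 1; slot 1 is free => place at 1.
193 hashes to 1; 1,2 taken => place at 3.
Table: [—, 81, 979, 193, —, 621, 677]

3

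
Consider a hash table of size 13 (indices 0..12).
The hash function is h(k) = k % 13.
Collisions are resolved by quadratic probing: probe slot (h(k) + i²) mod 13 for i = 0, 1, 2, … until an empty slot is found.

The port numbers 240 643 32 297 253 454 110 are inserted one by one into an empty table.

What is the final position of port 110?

9

Insert 240: h=6, slot 6 empty => index 6.
Insert 643: h=6, slot 6 occupied => index 7.
Insert 32: h=6, slots 6,7 occupied => index 10.
Insert 297: h=11, slot 11 empty => index 11.
Insert 253: h=6, slots 6,7,10 occupied => index 2.
Insert 454: h=12, slot 12 empty => index 12.
Insert 110: h=6, slots 6,7,10,2 occupied => index 9.
Table: [∅, ∅, 253, ∅, ∅, ∅, 240, 643, ∅, 110, 32, 297, 454]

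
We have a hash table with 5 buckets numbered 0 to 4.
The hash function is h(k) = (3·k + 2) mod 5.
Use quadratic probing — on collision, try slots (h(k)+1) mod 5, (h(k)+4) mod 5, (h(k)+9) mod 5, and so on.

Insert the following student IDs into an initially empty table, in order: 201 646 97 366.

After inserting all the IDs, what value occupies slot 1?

646

Insert 201: h=0, slot 0 empty => index 0.
Insert 646: h=0, slot 0 occupied => index 1.
Insert 97: h=3, slot 3 empty => index 3.
Insert 366: h=0, slots 0,1 occupied => index 4.
Table: [201, 646, ∅, 97, 366]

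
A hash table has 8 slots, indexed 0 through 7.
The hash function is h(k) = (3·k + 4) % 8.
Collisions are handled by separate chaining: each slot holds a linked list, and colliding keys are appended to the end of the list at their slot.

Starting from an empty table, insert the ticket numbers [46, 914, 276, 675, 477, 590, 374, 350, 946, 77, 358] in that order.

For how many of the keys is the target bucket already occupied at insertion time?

6

Insert 46: h=6, bucket 6 empty → new chain.
Insert 914: h=2, bucket 2 empty → new chain.
Insert 276: h=0, bucket 0 empty → new chain.
Insert 675: h=5, bucket 5 empty → new chain.
Insert 477: h=3, bucket 3 empty → new chain.
Insert 590: h=6, bucket 6 nonempty → append to chain.
Insert 374: h=6, bucket 6 nonempty → append to chain.
Insert 350: h=6, bucket 6 nonempty → append to chain.
Insert 946: h=2, bucket 2 nonempty → append to chain.
Insert 77: h=3, bucket 3 nonempty → append to chain.
Insert 358: h=6, bucket 6 nonempty → append to chain.
Final buckets:
0: 276
1: ∅
2: 914 -> 946
3: 477 -> 77
4: ∅
5: 675
6: 46 -> 590 -> 374 -> 350 -> 358
7: ∅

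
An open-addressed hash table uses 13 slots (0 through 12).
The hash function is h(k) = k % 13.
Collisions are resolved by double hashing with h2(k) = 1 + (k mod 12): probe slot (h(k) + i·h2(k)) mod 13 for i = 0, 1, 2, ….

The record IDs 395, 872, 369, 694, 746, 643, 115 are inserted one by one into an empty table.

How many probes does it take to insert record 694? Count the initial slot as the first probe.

2

395 hashes to 5; slot 5 is free → place at 5.
872 hashes to 1; slot 1 is free → place at 1.
369 hashes to 5, h2=10; 5 taken → place at 2.
694 hashes to 5, h2=11; 5 taken → place at 3.
746 hashes to 5, h2=3; 5 taken → place at 8.
643 hashes to 6; slot 6 is free → place at 6.
115 hashes to 11; slot 11 is free → place at 11.
Table: [., 872, 369, 694, ., 395, 643, ., 746, ., ., 115, .]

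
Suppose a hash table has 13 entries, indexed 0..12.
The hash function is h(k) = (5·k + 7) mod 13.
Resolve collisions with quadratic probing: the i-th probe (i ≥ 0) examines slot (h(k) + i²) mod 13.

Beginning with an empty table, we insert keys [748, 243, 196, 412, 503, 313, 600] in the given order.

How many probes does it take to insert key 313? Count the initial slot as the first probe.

4

Insert 748: h=3, slot 3 empty -> index 3.
Insert 243: h=0, slot 0 empty -> index 0.
Insert 196: h=12, slot 12 empty -> index 12.
Insert 412: h=0, slot 0 occupied -> index 1.
Insert 503: h=0, slots 0,1 occupied -> index 4.
Insert 313: h=12, slots 12,0,3 occupied -> index 8.
Insert 600: h=4, slot 4 occupied -> index 5.
Table: [243, 412, —, 748, 503, 600, —, —, 313, —, —, —, 196]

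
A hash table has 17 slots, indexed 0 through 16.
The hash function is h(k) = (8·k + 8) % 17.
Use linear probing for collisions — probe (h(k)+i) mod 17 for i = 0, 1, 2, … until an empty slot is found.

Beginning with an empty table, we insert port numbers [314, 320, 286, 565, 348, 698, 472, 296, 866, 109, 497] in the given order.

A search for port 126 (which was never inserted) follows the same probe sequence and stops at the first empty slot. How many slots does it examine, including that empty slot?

3

Insert 314: h=4, slot 4 empty -> index 4.
Insert 320: h=1, slot 1 empty -> index 1.
Insert 286: h=1, slot 1 occupied -> index 2.
Insert 565: h=6, slot 6 empty -> index 6.
Insert 348: h=4, slot 4 occupied -> index 5.
Insert 698: h=16, slot 16 empty -> index 16.
Insert 472: h=10, slot 10 empty -> index 10.
Insert 296: h=13, slot 13 empty -> index 13.
Insert 866: h=0, slot 0 empty -> index 0.
Insert 109: h=13, slot 13 occupied -> index 14.
Insert 497: h=6, slot 6 occupied -> index 7.
Table: [866, 320, 286, —, 314, 348, 565, 497, —, —, 472, —, —, 296, 109, —, 698]
Lookup 126: h=13, probe 13,14,15 → slot 15 empty, not found.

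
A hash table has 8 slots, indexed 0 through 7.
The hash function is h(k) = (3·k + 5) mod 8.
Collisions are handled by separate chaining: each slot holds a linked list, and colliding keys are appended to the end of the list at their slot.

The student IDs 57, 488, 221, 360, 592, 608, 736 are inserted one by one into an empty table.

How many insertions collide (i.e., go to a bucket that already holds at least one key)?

4

Insert 57: h=0, bucket 0 empty → new chain.
Insert 488: h=5, bucket 5 empty → new chain.
Insert 221: h=4, bucket 4 empty → new chain.
Insert 360: h=5, bucket 5 nonempty → append to chain.
Insert 592: h=5, bucket 5 nonempty → append to chain.
Insert 608: h=5, bucket 5 nonempty → append to chain.
Insert 736: h=5, bucket 5 nonempty → append to chain.
Final buckets:
0: 57
1: —
2: —
3: —
4: 221
5: 488 -> 360 -> 592 -> 608 -> 736
6: —
7: —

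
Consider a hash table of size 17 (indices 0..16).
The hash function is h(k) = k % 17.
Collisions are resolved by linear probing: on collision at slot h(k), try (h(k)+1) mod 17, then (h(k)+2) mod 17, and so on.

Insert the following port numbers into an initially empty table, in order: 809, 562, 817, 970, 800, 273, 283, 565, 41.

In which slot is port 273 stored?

5

809: h=10 -> slot 10
562: h=1 -> slot 1
817: h=1, probe 1,2 -> slot 2
970: h=1, probe 1,2,3 -> slot 3
800: h=1, probe 1,2,3,4 -> slot 4
273: h=1, probe 1,2,3,4,5 -> slot 5
283: h=11 -> slot 11
565: h=4, probe 4,5,6 -> slot 6
41: h=7 -> slot 7
Table: [_, 562, 817, 970, 800, 273, 565, 41, _, _, 809, 283, _, _, _, _, _]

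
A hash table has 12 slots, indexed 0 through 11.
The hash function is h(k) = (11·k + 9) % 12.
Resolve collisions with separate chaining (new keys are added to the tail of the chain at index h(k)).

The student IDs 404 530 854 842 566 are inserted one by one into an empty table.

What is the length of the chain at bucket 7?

Insert 404: h=1, bucket 1 empty -> new chain.
Insert 530: h=7, bucket 7 empty -> new chain.
Insert 854: h=7, bucket 7 nonempty -> append to chain.
Insert 842: h=7, bucket 7 nonempty -> append to chain.
Insert 566: h=7, bucket 7 nonempty -> append to chain.
Final buckets:
0: _
1: 404
2: _
3: _
4: _
5: _
6: _
7: 530 -> 854 -> 842 -> 566
8: _
9: _
10: _
11: _

4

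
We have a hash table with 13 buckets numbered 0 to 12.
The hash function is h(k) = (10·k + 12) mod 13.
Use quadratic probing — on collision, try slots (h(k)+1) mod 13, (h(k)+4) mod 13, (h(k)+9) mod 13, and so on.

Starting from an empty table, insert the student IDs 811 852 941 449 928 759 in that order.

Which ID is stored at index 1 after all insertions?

Insert 811: h=10, slot 10 empty -> index 10.
Insert 852: h=4, slot 4 empty -> index 4.
Insert 941: h=10, slot 10 occupied -> index 11.
Insert 449: h=4, slot 4 occupied -> index 5.
Insert 928: h=10, slots 10,11 occupied -> index 1.
Insert 759: h=10, slots 10,11,1 occupied -> index 6.
Table: [—, 928, —, —, 852, 449, 759, —, —, —, 811, 941, —]

928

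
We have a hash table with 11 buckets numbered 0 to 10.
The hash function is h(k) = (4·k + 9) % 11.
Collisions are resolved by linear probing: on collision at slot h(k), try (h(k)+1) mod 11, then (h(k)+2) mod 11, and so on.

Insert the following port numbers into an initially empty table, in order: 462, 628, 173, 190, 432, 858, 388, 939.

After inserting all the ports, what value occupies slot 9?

Insert 462: h=9, slot 9 empty → index 9.
Insert 628: h=2, slot 2 empty → index 2.
Insert 173: h=8, slot 8 empty → index 8.
Insert 190: h=10, slot 10 empty → index 10.
Insert 432: h=10, slot 10 occupied → index 0.
Insert 858: h=9, slots 9,10,0 occupied → index 1.
Insert 388: h=10, slots 10,0,1,2 occupied → index 3.
Insert 939: h=3, slot 3 occupied → index 4.
Table: [432, 858, 628, 388, 939, ., ., ., 173, 462, 190]

462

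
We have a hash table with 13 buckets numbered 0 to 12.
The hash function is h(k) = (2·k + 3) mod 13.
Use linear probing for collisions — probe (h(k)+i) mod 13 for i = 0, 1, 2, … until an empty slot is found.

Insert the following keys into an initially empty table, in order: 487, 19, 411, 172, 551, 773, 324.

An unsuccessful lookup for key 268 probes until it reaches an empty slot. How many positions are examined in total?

487: h=2 → slot 2
19: h=2, probe 2,3 → slot 3
411: h=6 → slot 6
172: h=9 → slot 9
551: h=0 → slot 0
773: h=2, probe 2,3,4 → slot 4
324: h=1 → slot 1
Table: [551, 324, 487, 19, 773, —, 411, —, —, 172, —, —, —]
Lookup 268: h=6, probe 6,7 → slot 7 empty, not found.

2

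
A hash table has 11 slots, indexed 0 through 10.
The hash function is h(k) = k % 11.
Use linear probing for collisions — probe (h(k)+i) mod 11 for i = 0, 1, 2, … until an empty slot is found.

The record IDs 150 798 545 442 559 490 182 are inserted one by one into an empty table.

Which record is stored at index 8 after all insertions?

150: h=7 → slot 7
798: h=6 → slot 6
545: h=6, probe 6,7,8 → slot 8
442: h=2 → slot 2
559: h=9 → slot 9
490: h=6, probe 6,7,8,9,10 → slot 10
182: h=6, probe 6,7,8,9,10,0 → slot 0
Table: [182, ., 442, ., ., ., 798, 150, 545, 559, 490]

545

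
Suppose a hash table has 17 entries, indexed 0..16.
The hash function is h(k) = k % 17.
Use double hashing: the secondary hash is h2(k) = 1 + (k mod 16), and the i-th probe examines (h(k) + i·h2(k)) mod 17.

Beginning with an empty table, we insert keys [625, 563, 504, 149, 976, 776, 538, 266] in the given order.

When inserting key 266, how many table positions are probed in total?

3

Insert 625: h=13, slot 13 empty -> index 13.
Insert 563: h=2, slot 2 empty -> index 2.
Insert 504: h=11, slot 11 empty -> index 11.
Insert 149: h=13, h2=6, slots 13,2 occupied -> index 8.
Insert 976: h=7, slot 7 empty -> index 7.
Insert 776: h=11, h2=9, slot 11 occupied -> index 3.
Insert 538: h=11, h2=11, slot 11 occupied -> index 5.
Insert 266: h=11, h2=11, slots 11,5 occupied -> index 16.
Table: [., ., 563, 776, ., 538, ., 976, 149, ., ., 504, ., 625, ., ., 266]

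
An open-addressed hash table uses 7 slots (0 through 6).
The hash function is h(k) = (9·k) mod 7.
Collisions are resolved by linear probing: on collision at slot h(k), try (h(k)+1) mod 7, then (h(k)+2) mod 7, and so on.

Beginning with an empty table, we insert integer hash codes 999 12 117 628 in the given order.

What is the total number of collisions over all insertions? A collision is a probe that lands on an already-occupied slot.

999: h=3 → slot 3
12: h=3, probe 3,4 → slot 4
117: h=3, probe 3,4,5 → slot 5
628: h=3, probe 3,4,5,6 → slot 6
Table: [∅, ∅, ∅, 999, 12, 117, 628]

6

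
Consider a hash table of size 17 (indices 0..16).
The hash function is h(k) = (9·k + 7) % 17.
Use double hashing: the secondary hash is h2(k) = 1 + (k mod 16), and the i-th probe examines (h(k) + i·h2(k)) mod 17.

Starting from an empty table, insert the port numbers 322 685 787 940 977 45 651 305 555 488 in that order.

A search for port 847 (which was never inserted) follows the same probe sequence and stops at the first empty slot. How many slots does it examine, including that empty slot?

3

Insert 322: h=15, slot 15 empty → index 15.
Insert 685: h=1, slot 1 empty → index 1.
Insert 787: h=1, h2=4, slot 1 occupied → index 5.
Insert 940: h=1, h2=13, slot 1 occupied → index 14.
Insert 977: h=11, slot 11 empty → index 11.
Insert 45: h=4, slot 4 empty → index 4.
Insert 651: h=1, h2=12, slot 1 occupied → index 13.
Insert 305: h=15, h2=2, slot 15 occupied → index 0.
Insert 555: h=4, h2=12, slot 4 occupied → index 16.
Insert 488: h=13, h2=9, slots 13,5,14 occupied → index 6.
Table: [305, 685, _, _, 45, 787, 488, _, _, _, _, 977, _, 651, 940, 322, 555]
Lookup 847: h=14, h2=16, probe 14,13,12 → slot 12 empty, not found.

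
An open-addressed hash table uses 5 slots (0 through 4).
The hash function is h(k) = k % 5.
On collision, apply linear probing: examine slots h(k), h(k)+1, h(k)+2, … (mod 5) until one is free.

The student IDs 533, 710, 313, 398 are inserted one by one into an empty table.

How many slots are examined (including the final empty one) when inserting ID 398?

Insert 533: h=3, slot 3 empty -> index 3.
Insert 710: h=0, slot 0 empty -> index 0.
Insert 313: h=3, slot 3 occupied -> index 4.
Insert 398: h=3, slots 3,4,0 occupied -> index 1.
Table: [710, 398, ., 533, 313]

4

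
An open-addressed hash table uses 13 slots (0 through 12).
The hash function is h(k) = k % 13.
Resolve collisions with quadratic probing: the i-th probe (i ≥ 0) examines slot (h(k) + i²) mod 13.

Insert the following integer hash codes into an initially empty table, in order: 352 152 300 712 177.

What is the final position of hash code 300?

Insert 352: h=1, slot 1 empty -> index 1.
Insert 152: h=9, slot 9 empty -> index 9.
Insert 300: h=1, slot 1 occupied -> index 2.
Insert 712: h=10, slot 10 empty -> index 10.
Insert 177: h=8, slot 8 empty -> index 8.
Table: [∅, 352, 300, ∅, ∅, ∅, ∅, ∅, 177, 152, 712, ∅, ∅]

2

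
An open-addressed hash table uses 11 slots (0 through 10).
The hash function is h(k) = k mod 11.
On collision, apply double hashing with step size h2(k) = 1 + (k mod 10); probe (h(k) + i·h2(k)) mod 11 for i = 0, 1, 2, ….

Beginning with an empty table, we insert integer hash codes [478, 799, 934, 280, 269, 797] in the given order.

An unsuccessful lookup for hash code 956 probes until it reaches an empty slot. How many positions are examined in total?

478 hashes to 5; slot 5 is free -> place at 5.
799 hashes to 7; slot 7 is free -> place at 7.
934 hashes to 10; slot 10 is free -> place at 10.
280 hashes to 5, h2=1; 5 taken -> place at 6.
269 hashes to 5, h2=10; 5 taken -> place at 4.
797 hashes to 5, h2=8; 5 taken -> place at 2.
Table: [—, —, 797, —, 269, 478, 280, 799, —, —, 934]
Lookup 956: h=10, h2=7, probe 10,6,2,9 → slot 9 empty, not found.

4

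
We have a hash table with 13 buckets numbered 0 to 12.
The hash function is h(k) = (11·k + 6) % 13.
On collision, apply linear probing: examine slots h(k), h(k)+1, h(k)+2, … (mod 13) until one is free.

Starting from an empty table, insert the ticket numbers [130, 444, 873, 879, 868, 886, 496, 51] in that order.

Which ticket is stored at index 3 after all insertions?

873

Insert 130: h=6, slot 6 empty -> index 6.
Insert 444: h=2, slot 2 empty -> index 2.
Insert 873: h=2, slot 2 occupied -> index 3.
Insert 879: h=3, slot 3 occupied -> index 4.
Insert 868: h=12, slot 12 empty -> index 12.
Insert 886: h=2, slots 2,3,4 occupied -> index 5.
Insert 496: h=2, slots 2,3,4,5,6 occupied -> index 7.
Insert 51: h=8, slot 8 empty -> index 8.
Table: [—, —, 444, 873, 879, 886, 130, 496, 51, —, —, —, 868]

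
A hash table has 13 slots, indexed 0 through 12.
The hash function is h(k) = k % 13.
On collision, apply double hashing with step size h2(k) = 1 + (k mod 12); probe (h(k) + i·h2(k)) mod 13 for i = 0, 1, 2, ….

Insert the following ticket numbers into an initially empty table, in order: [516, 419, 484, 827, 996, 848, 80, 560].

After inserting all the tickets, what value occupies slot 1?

560

516: h=9 => slot 9
419: h=3 => slot 3
484: h=3, h2=5, probe 3,8 => slot 8
827: h=8, h2=12, probe 8,7 => slot 7
996: h=8, h2=1, probe 8,9,10 => slot 10
848: h=3, h2=9, probe 3,12 => slot 12
80: h=2 => slot 2
560: h=1 => slot 1
Table: [., 560, 80, 419, ., ., ., 827, 484, 516, 996, ., 848]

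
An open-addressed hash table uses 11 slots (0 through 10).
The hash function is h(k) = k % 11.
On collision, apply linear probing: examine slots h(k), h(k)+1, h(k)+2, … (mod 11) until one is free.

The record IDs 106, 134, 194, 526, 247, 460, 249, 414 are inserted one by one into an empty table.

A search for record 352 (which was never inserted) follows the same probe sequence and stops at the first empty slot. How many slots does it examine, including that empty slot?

Insert 106: h=7, slot 7 empty => index 7.
Insert 134: h=2, slot 2 empty => index 2.
Insert 194: h=7, slot 7 occupied => index 8.
Insert 526: h=9, slot 9 empty => index 9.
Insert 247: h=5, slot 5 empty => index 5.
Insert 460: h=9, slot 9 occupied => index 10.
Insert 249: h=7, slots 7,8,9,10 occupied => index 0.
Insert 414: h=7, slots 7,8,9,10,0 occupied => index 1.
Table: [249, 414, 134, —, —, 247, —, 106, 194, 526, 460]
Lookup 352: h=0, probe 0,1,2,3 → slot 3 empty, not found.

4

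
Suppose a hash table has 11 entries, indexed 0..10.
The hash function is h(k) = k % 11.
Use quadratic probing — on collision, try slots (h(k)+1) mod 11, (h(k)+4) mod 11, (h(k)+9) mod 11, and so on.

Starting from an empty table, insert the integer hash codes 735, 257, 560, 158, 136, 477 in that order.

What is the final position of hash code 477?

2

735: h=9 => slot 9
257: h=4 => slot 4
560: h=10 => slot 10
158: h=4, probe 4,5 => slot 5
136: h=4, probe 4,5,8 => slot 8
477: h=4, probe 4,5,8,2 => slot 2
Table: [-, -, 477, -, 257, 158, -, -, 136, 735, 560]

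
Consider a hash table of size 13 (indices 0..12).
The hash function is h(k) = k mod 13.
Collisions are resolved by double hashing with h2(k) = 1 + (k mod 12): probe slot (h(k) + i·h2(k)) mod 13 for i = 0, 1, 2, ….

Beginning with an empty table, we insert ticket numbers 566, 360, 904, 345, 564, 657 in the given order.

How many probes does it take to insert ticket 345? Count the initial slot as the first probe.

2

566 hashes to 7; slot 7 is free → place at 7.
360 hashes to 9; slot 9 is free → place at 9.
904 hashes to 7, h2=5; 7 taken → place at 12.
345 hashes to 7, h2=10; 7 taken → place at 4.
564 hashes to 5; slot 5 is free → place at 5.
657 hashes to 7, h2=10; 7,4 taken → place at 1.
Table: [., 657, ., ., 345, 564, ., 566, ., 360, ., ., 904]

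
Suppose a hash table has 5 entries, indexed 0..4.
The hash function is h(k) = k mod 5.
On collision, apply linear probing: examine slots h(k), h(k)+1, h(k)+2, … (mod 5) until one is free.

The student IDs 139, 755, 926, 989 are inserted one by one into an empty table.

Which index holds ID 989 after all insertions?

139: h=4 => slot 4
755: h=0 => slot 0
926: h=1 => slot 1
989: h=4, probe 4,0,1,2 => slot 2
Table: [755, 926, 989, —, 139]

2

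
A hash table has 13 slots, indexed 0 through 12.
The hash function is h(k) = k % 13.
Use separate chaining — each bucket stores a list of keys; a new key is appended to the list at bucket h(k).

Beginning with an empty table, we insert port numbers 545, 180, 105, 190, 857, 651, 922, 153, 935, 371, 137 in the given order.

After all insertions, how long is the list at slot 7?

2

Insert 545: h=12, bucket 12 empty → new chain.
Insert 180: h=11, bucket 11 empty → new chain.
Insert 105: h=1, bucket 1 empty → new chain.
Insert 190: h=8, bucket 8 empty → new chain.
Insert 857: h=12, bucket 12 nonempty → append to chain.
Insert 651: h=1, bucket 1 nonempty → append to chain.
Insert 922: h=12, bucket 12 nonempty → append to chain.
Insert 153: h=10, bucket 10 empty → new chain.
Insert 935: h=12, bucket 12 nonempty → append to chain.
Insert 371: h=7, bucket 7 empty → new chain.
Insert 137: h=7, bucket 7 nonempty → append to chain.
Final buckets:
0: .
1: 105 -> 651
2: .
3: .
4: .
5: .
6: .
7: 371 -> 137
8: 190
9: .
10: 153
11: 180
12: 545 -> 857 -> 922 -> 935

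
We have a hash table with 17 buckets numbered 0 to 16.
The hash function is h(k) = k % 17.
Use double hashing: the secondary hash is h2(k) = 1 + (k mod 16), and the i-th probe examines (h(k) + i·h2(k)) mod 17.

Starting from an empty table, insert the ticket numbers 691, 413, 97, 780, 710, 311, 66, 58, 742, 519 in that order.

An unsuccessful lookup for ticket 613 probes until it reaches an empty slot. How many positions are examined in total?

691 hashes to 11; slot 11 is free => place at 11.
413 hashes to 5; slot 5 is free => place at 5.
97 hashes to 12; slot 12 is free => place at 12.
780 hashes to 15; slot 15 is free => place at 15.
710 hashes to 13; slot 13 is free => place at 13.
311 hashes to 5, h2=8; 5,13 taken => place at 4.
66 hashes to 15, h2=3; 15 taken => place at 1.
58 hashes to 7; slot 7 is free => place at 7.
742 hashes to 11, h2=7; 11,1 taken => place at 8.
519 hashes to 9; slot 9 is free => place at 9.
Table: [-, 66, -, -, 311, 413, -, 58, 742, 519, -, 691, 97, 710, -, 780, -]
Lookup 613: h=1, h2=6, probe 1,7,13,2 → slot 2 empty, not found.

4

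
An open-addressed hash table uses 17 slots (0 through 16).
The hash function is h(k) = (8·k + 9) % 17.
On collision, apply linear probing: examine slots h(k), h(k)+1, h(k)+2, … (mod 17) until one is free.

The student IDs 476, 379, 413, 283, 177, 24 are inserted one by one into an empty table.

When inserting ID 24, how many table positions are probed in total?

476 hashes to 9; slot 9 is free → place at 9.
379 hashes to 15; slot 15 is free → place at 15.
413 hashes to 15; 15 taken → place at 16.
283 hashes to 12; slot 12 is free → place at 12.
177 hashes to 14; slot 14 is free → place at 14.
24 hashes to 14; 14,15,16 taken → place at 0.
Table: [24, ∅, ∅, ∅, ∅, ∅, ∅, ∅, ∅, 476, ∅, ∅, 283, ∅, 177, 379, 413]

4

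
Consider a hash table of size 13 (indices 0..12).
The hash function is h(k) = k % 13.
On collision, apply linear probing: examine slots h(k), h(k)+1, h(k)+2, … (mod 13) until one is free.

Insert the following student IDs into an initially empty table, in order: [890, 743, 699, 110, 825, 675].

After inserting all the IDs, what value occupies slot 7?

110

Insert 890: h=6, slot 6 empty → index 6.
Insert 743: h=2, slot 2 empty → index 2.
Insert 699: h=10, slot 10 empty → index 10.
Insert 110: h=6, slot 6 occupied → index 7.
Insert 825: h=6, slots 6,7 occupied → index 8.
Insert 675: h=12, slot 12 empty → index 12.
Table: [-, -, 743, -, -, -, 890, 110, 825, -, 699, -, 675]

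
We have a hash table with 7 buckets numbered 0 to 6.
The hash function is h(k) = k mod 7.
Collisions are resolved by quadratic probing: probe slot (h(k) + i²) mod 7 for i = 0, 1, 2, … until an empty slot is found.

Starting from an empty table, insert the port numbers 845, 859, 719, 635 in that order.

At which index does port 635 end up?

Insert 845: h=5, slot 5 empty => index 5.
Insert 859: h=5, slot 5 occupied => index 6.
Insert 719: h=5, slots 5,6 occupied => index 2.
Insert 635: h=5, slots 5,6,2 occupied => index 0.
Table: [635, —, 719, —, —, 845, 859]

0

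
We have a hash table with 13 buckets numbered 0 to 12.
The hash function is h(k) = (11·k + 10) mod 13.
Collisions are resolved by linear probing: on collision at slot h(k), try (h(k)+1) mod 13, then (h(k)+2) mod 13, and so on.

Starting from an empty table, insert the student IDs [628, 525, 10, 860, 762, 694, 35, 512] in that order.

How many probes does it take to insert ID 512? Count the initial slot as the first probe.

5

628 hashes to 2; slot 2 is free -> place at 2.
525 hashes to 0; slot 0 is free -> place at 0.
10 hashes to 3; slot 3 is free -> place at 3.
860 hashes to 6; slot 6 is free -> place at 6.
762 hashes to 7; slot 7 is free -> place at 7.
694 hashes to 0; 0 taken -> place at 1.
35 hashes to 5; slot 5 is free -> place at 5.
512 hashes to 0; 0,1,2,3 taken -> place at 4.
Table: [525, 694, 628, 10, 512, 35, 860, 762, ., ., ., ., .]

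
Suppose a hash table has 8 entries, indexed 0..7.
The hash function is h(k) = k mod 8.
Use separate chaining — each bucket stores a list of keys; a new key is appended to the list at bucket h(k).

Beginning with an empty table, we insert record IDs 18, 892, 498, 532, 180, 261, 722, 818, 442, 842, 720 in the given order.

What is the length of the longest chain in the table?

6

Insert 18: h=2, bucket 2 empty -> new chain.
Insert 892: h=4, bucket 4 empty -> new chain.
Insert 498: h=2, bucket 2 nonempty -> append to chain.
Insert 532: h=4, bucket 4 nonempty -> append to chain.
Insert 180: h=4, bucket 4 nonempty -> append to chain.
Insert 261: h=5, bucket 5 empty -> new chain.
Insert 722: h=2, bucket 2 nonempty -> append to chain.
Insert 818: h=2, bucket 2 nonempty -> append to chain.
Insert 442: h=2, bucket 2 nonempty -> append to chain.
Insert 842: h=2, bucket 2 nonempty -> append to chain.
Insert 720: h=0, bucket 0 empty -> new chain.
Final buckets:
0: 720
1: _
2: 18 -> 498 -> 722 -> 818 -> 442 -> 842
3: _
4: 892 -> 532 -> 180
5: 261
6: _
7: _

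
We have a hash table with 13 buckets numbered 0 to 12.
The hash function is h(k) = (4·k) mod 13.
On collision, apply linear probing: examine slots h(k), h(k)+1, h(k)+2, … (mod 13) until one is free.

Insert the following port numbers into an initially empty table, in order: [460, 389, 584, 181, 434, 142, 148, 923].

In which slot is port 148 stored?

0

460: h=7 => slot 7
389: h=9 => slot 9
584: h=9, probe 9,10 => slot 10
181: h=9, probe 9,10,11 => slot 11
434: h=7, probe 7,8 => slot 8
142: h=9, probe 9,10,11,12 => slot 12
148: h=7, probe 7,8,9,10,11,12,0 => slot 0
923: h=0, probe 0,1 => slot 1
Table: [148, 923, -, -, -, -, -, 460, 434, 389, 584, 181, 142]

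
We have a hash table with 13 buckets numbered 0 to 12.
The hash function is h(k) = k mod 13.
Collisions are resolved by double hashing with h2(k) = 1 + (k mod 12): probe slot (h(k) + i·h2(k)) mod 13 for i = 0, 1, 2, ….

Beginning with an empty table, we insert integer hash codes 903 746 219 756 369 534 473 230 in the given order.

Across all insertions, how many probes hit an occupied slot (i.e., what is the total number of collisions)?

903: h=6 => slot 6
746: h=5 => slot 5
219: h=11 => slot 11
756: h=2 => slot 2
369: h=5, h2=10, probe 5,2,12 => slot 12
534: h=1 => slot 1
473: h=5, h2=6, probe 5,11,4 => slot 4
230: h=9 => slot 9
Table: [-, 534, 756, -, 473, 746, 903, -, -, 230, -, 219, 369]

4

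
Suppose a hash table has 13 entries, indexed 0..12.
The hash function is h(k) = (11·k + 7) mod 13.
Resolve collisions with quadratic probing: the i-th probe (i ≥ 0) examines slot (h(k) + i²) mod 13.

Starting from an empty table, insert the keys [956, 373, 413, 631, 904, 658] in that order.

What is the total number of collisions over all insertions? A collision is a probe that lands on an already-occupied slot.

956 hashes to 6; slot 6 is free → place at 6.
373 hashes to 2; slot 2 is free → place at 2.
413 hashes to 0; slot 0 is free → place at 0.
631 hashes to 6; 6 taken → place at 7.
904 hashes to 6; 6,7 taken → place at 10.
658 hashes to 4; slot 4 is free → place at 4.
Table: [413, ∅, 373, ∅, 658, ∅, 956, 631, ∅, ∅, 904, ∅, ∅]

3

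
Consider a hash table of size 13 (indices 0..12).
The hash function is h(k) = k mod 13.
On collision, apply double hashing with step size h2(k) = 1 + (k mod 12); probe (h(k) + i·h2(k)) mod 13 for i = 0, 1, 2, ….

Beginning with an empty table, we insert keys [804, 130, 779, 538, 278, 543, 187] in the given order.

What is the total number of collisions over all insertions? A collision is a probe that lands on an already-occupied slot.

4

Insert 804: h=11, slot 11 empty → index 11.
Insert 130: h=0, slot 0 empty → index 0.
Insert 779: h=12, slot 12 empty → index 12.
Insert 538: h=5, slot 5 empty → index 5.
Insert 278: h=5, h2=3, slot 5 occupied → index 8.
Insert 543: h=10, slot 10 empty → index 10.
Insert 187: h=5, h2=8, slots 5,0,8 occupied → index 3.
Table: [130, ∅, ∅, 187, ∅, 538, ∅, ∅, 278, ∅, 543, 804, 779]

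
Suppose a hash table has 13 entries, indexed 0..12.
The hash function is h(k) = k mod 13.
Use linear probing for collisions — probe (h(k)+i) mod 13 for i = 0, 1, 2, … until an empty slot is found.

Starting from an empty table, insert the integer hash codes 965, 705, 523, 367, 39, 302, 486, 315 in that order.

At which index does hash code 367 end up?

Insert 965: h=3, slot 3 empty => index 3.
Insert 705: h=3, slot 3 occupied => index 4.
Insert 523: h=3, slots 3,4 occupied => index 5.
Insert 367: h=3, slots 3,4,5 occupied => index 6.
Insert 39: h=0, slot 0 empty => index 0.
Insert 302: h=3, slots 3,4,5,6 occupied => index 7.
Insert 486: h=5, slots 5,6,7 occupied => index 8.
Insert 315: h=3, slots 3,4,5,6,7,8 occupied => index 9.
Table: [39, ., ., 965, 705, 523, 367, 302, 486, 315, ., ., .]

6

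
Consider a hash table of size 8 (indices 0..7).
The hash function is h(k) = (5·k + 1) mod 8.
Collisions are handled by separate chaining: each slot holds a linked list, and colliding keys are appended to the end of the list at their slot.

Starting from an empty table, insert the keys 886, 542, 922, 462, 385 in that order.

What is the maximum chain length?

3

Insert 886: h=7, bucket 7 empty → new chain.
Insert 542: h=7, bucket 7 nonempty → append to chain.
Insert 922: h=3, bucket 3 empty → new chain.
Insert 462: h=7, bucket 7 nonempty → append to chain.
Insert 385: h=6, bucket 6 empty → new chain.
Final buckets:
0: ∅
1: ∅
2: ∅
3: 922
4: ∅
5: ∅
6: 385
7: 886 -> 542 -> 462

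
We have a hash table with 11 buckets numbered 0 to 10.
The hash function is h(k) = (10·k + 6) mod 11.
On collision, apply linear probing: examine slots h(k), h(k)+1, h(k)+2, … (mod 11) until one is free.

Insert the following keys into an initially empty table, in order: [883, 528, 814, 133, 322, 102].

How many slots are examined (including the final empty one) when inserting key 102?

883 hashes to 3; slot 3 is free → place at 3.
528 hashes to 6; slot 6 is free → place at 6.
814 hashes to 6; 6 taken → place at 7.
133 hashes to 5; slot 5 is free → place at 5.
322 hashes to 3; 3 taken → place at 4.
102 hashes to 3; 3,4,5,6,7 taken → place at 8.
Table: [∅, ∅, ∅, 883, 322, 133, 528, 814, 102, ∅, ∅]

6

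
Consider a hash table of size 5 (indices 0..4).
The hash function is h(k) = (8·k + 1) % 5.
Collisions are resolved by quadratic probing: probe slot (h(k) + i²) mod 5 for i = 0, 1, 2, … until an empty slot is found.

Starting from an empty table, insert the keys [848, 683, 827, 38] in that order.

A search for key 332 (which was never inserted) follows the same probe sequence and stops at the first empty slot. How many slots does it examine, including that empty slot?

Insert 848: h=0, slot 0 empty => index 0.
Insert 683: h=0, slot 0 occupied => index 1.
Insert 827: h=2, slot 2 empty => index 2.
Insert 38: h=0, slots 0,1 occupied => index 4.
Table: [848, 683, 827, _, 38]
Lookup 332: h=2, probe 2,3 → slot 3 empty, not found.

2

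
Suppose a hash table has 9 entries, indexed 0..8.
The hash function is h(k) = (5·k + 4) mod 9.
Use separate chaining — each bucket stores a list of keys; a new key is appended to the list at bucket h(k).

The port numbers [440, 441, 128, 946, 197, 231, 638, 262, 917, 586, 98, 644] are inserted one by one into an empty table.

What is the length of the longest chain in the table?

440 → bucket 8
441 → bucket 4
128 → bucket 5
946 → bucket 0
197 → bucket 8 (collision)
231 → bucket 7
638 → bucket 8 (collision)
262 → bucket 0 (collision)
917 → bucket 8 (collision)
586 → bucket 0 (collision)
98 → bucket 8 (collision)
644 → bucket 2
Final buckets:
0: 946 -> 262 -> 586
1: _
2: 644
3: _
4: 441
5: 128
6: _
7: 231
8: 440 -> 197 -> 638 -> 917 -> 98

5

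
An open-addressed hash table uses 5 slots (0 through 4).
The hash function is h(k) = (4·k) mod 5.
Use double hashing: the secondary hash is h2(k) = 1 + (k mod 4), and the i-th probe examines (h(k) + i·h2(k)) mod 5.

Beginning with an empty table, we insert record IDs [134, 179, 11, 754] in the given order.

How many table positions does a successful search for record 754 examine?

134 hashes to 1; slot 1 is free → place at 1.
179 hashes to 1, h2=4; 1 taken → place at 0.
11 hashes to 4; slot 4 is free → place at 4.
754 hashes to 1, h2=3; 1,4 taken → place at 2.
Table: [179, 134, 754, _, 11]
Lookup 754: h=1, h2=3, probe 1,4,2 → found at 2.

3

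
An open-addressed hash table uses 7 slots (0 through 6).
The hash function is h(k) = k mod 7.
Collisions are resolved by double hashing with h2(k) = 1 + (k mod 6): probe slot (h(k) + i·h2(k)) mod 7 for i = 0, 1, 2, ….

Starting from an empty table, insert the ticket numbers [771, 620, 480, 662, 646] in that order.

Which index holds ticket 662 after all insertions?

0

Insert 771: h=1, slot 1 empty -> index 1.
Insert 620: h=4, slot 4 empty -> index 4.
Insert 480: h=4, h2=1, slot 4 occupied -> index 5.
Insert 662: h=4, h2=3, slot 4 occupied -> index 0.
Insert 646: h=2, slot 2 empty -> index 2.
Table: [662, 771, 646, —, 620, 480, —]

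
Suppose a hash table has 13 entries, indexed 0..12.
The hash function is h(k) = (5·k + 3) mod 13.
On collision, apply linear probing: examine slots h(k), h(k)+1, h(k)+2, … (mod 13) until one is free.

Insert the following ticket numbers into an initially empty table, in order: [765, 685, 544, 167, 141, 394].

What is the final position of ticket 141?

10

765: h=6 => slot 6
685: h=9 => slot 9
544: h=6, probe 6,7 => slot 7
167: h=6, probe 6,7,8 => slot 8
141: h=6, probe 6,7,8,9,10 => slot 10
394: h=10, probe 10,11 => slot 11
Table: [-, -, -, -, -, -, 765, 544, 167, 685, 141, 394, -]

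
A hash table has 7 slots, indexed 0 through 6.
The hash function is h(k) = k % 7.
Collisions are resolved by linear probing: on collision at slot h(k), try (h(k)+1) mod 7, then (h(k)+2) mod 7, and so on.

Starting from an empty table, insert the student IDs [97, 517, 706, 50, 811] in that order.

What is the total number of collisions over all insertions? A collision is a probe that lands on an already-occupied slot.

8

97: h=6 => slot 6
517: h=6, probe 6,0 => slot 0
706: h=6, probe 6,0,1 => slot 1
50: h=1, probe 1,2 => slot 2
811: h=6, probe 6,0,1,2,3 => slot 3
Table: [517, 706, 50, 811, —, —, 97]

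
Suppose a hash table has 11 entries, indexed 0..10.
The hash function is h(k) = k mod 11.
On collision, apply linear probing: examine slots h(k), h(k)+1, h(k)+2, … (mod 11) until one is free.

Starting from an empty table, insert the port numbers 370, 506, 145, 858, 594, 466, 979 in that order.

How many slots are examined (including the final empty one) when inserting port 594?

Insert 370: h=7, slot 7 empty → index 7.
Insert 506: h=0, slot 0 empty → index 0.
Insert 145: h=2, slot 2 empty → index 2.
Insert 858: h=0, slot 0 occupied → index 1.
Insert 594: h=0, slots 0,1,2 occupied → index 3.
Insert 466: h=4, slot 4 empty → index 4.
Insert 979: h=0, slots 0,1,2,3,4 occupied → index 5.
Table: [506, 858, 145, 594, 466, 979, _, 370, _, _, _]

4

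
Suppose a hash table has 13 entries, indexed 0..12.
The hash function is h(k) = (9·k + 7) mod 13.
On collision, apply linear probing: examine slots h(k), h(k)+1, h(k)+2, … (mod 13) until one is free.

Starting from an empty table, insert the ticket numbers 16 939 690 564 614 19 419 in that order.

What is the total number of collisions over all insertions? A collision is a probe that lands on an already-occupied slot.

9

16: h=8 → slot 8
939: h=8, probe 8,9 → slot 9
690: h=3 → slot 3
564: h=0 → slot 0
614: h=8, probe 8,9,10 → slot 10
19: h=9, probe 9,10,11 → slot 11
419: h=8, probe 8,9,10,11,12 → slot 12
Table: [564, -, -, 690, -, -, -, -, 16, 939, 614, 19, 419]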